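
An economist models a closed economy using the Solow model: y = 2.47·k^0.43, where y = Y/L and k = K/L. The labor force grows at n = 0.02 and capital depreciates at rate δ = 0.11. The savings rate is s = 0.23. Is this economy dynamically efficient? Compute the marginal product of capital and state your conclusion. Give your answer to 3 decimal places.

n + δ = 0.02 + 0.11 = 0.13.
Steady-state k*: s·A·k^0.43 = 0.13·k gives k* = (0.23·2.47/0.13)^(1/0.57) ≈ 13.2939.
MPK = 0.43·2.47·13.2939^(-0.57) ≈ 0.2430.
MPK > n+δ = 0.13, so the economy is dynamically efficient (under-saving).

dynamically efficient; MPK ≈ 0.243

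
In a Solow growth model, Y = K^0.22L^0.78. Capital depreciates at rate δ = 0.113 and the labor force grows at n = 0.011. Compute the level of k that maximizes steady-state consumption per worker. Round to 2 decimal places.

Capital per worker breaks even when investment replaces (n + δ)·k; here n + δ = 0.124.
Maximizing c = f(k) − (n+δ)·k gives f'(k) = n+δ, i.e. 0.22·k^(0.22−1) = 0.124, so k_gold = (0.22/0.124)^(1/0.78) ≈ 2.0856.

k_gold ≈ 2.09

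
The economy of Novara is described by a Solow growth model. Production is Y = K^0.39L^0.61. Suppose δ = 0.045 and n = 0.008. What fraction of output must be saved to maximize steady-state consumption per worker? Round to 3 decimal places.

Break-even investment rate: n + δ = 0.008 + 0.045 = 0.053.
At the golden rule MPK = n+δ, and in any Cobb-Douglas steady state s = (n+δ)·k/y = MPK·k/y = capital's share 0.39.

s_gold = 0.390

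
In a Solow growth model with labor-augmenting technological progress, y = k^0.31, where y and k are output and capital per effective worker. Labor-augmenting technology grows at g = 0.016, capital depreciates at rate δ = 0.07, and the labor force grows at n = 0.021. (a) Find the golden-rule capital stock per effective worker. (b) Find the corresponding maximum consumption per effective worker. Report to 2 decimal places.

(a) k_gold ≈ 4.67; (b) c_gold ≈ 1.11

Capital per effective worker breaks even when investment replaces (n + g + δ)·k; here n + g + δ = 0.107.
At the golden rule the marginal product of capital equals n+g+δ: 0.31·k^(0.31−1) = 0.107. Solving, k_gold = (0.31/0.107)^(1/0.69) ≈ 4.6723.
y_gold = 4.6723^0.31 ≈ 1.6127; c_gold = y_gold − 0.107·k_gold ≈ 1.1128.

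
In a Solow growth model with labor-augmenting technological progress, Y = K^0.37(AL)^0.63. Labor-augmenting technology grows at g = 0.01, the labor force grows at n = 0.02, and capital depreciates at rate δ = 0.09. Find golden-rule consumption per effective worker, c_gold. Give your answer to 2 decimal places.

Capital per effective worker breaks even when investment replaces (n + g + δ)·k; here n + g + δ = 0.12.
Maximizing c = f(k) − (n+g+δ)·k gives f'(k) = n+g+δ, i.e. 0.37·k^(0.37−1) = 0.12, so k_gold = (0.37/0.12)^(1/0.63) ≈ 5.9734.
y_gold = 5.9734^0.37 ≈ 1.9373.
c_gold = y_gold − (n+g+δ)·k_gold = 1.9373 − 0.12·5.9734 ≈ 1.2205.

c_gold ≈ 1.22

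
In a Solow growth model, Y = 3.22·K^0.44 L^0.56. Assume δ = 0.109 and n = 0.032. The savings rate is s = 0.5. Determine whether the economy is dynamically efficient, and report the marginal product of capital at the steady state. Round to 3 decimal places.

Break-even investment rate: n + δ = 0.032 + 0.109 = 0.141.
Steady-state k*: s·A·k^0.44 = 0.141·k gives k* = (0.5·3.22/0.141)^(1/0.56) ≈ 77.3719.
MPK = 0.44·3.22·77.3719^(-0.56) ≈ 0.1241.
MPK < n+δ = 0.141, so the economy is dynamically inefficient (over-saving).

dynamically inefficient; MPK ≈ 0.124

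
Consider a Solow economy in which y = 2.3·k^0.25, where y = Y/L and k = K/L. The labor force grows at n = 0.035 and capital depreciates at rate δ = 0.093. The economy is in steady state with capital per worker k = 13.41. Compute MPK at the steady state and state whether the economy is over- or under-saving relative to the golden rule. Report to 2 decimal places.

over-saving; MPK ≈ 0.08

Capital per worker breaks even when investment replaces (n + δ)·k; here n + δ = 0.128.
MPK = 0.25·2.3·k^(0.25−1) = 0.25·2.3·13.41^(-0.75) ≈ 0.0821.
MPK < 0.128, so the economy is dynamically inefficient (over-saving).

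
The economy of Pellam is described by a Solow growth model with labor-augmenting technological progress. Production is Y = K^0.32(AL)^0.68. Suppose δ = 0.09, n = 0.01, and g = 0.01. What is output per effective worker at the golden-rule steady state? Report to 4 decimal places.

Capital per effective worker breaks even when investment replaces (n + g + δ)·k; here n + g + δ = 0.11.
Maximizing c = f(k) − (n+g+δ)·k gives f'(k) = n+g+δ, i.e. 0.32·k^(0.32−1) = 0.11, so k_gold = (0.32/0.11)^(1/0.68) ≈ 4.8083.
Output: y_gold = k_gold^0.32 = 4.8083^0.32 ≈ 1.6529.

y_gold ≈ 1.6529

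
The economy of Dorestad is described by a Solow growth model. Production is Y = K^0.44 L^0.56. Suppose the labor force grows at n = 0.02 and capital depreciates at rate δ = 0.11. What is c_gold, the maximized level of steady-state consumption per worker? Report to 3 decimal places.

Break-even investment rate: n + δ = 0.02 + 0.11 = 0.13.
Golden rule sets MPK = n+δ: 0.44·k^(0.44−1) = 0.13, so k_gold = (0.44/0.13)^(1/0.56) ≈ 8.8217.
y_gold = 8.8217^0.44 ≈ 2.6064.
c_gold = y_gold − (n+δ)·k_gold = 2.6064 − 0.13·8.8217 ≈ 1.4596.

c_gold ≈ 1.460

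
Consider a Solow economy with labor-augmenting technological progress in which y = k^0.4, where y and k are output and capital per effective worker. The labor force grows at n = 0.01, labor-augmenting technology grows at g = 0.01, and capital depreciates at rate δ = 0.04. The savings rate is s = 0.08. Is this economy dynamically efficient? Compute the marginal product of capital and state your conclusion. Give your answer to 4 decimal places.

The effective depreciation rate is n + g + δ = 0.01 + 0.01 + 0.04 = 0.06.
Steady-state k*: s·k^0.4 = 0.06·k gives k* = (0.08/0.06)^(1/0.6) ≈ 1.6152.
MPK = 0.4·1.6152^(-0.6) ≈ 0.3000.
MPK > n+g+δ = 0.06, so the economy is dynamically efficient (under-saving).

dynamically efficient; MPK ≈ 0.3000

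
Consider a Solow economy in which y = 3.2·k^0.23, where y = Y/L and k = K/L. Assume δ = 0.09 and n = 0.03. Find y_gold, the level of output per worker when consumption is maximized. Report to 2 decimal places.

Break-even investment rate: n + δ = 0.03 + 0.09 = 0.12.
Setting f'(k) = n+δ gives 0.23·3.2·k^(0.23−1) = 0.12, hence k_gold = (0.23·3.2/0.12)^(1/0.77) ≈ 10.5434.
Output: y_gold = 3.2·k_gold^0.23 = 3.2·10.5434^0.23 ≈ 5.5009.

y_gold ≈ 5.50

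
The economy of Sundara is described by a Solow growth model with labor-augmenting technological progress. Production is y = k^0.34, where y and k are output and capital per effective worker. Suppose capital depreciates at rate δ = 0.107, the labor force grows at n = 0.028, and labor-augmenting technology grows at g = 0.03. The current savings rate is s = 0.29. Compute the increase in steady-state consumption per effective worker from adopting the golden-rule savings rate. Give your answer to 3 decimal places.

Δc ≈ 0.009

Capital per effective worker breaks even when investment replaces (n + g + δ)·k; here n + g + δ = 0.165.
Current steady state (s = 0.29): k* = (0.29/0.165)^(1/0.66) ≈ 2.3501, y* = 2.3501^0.34 ≈ 1.3371, c* = (1−0.29)·1.3371 ≈ 0.9493.
Maximizing c = f(k) − (n+g+δ)·k gives f'(k) = n+g+δ, i.e. 0.34·k^(0.34−1) = 0.165, so k_gold = (0.34/0.165)^(1/0.66) ≈ 2.9905.
y_gold = 2.9905^0.34 ≈ 1.4513, c_gold = y_gold − 0.165·k_gold ≈ 0.9579.
Gain: Δc = 0.9579 − 0.9493 ≈ 0.0085.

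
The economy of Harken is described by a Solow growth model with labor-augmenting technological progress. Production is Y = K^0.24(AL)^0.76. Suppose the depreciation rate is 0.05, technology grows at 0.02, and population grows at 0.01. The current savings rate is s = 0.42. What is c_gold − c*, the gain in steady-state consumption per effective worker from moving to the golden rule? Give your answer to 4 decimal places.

Break-even investment rate: n + g + δ = 0.01 + 0.02 + 0.05 = 0.08.
Current steady state (s = 0.42): k* = (0.42/0.08)^(1/0.76) ≈ 8.8629, y* = 8.8629^0.24 ≈ 1.6882, c* = (1−0.42)·1.6882 ≈ 0.9791.
Golden rule sets MPK = n+g+δ: 0.24·k^(0.24−1) = 0.08, so k_gold = (0.24/0.08)^(1/0.76) ≈ 4.2442.
y_gold = 4.2442^0.24 ≈ 1.4147, c_gold = y_gold − 0.08·k_gold ≈ 1.0752.
Gain: Δc = 1.0752 − 0.9791 ≈ 0.0960.

Δc ≈ 0.0960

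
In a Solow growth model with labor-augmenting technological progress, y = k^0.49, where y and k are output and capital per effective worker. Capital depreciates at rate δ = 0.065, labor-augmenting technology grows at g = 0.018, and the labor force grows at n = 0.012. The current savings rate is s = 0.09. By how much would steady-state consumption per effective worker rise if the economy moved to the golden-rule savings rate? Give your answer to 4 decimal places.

Break-even investment rate: n + g + δ = 0.012 + 0.018 + 0.065 = 0.095.
Current steady state (s = 0.09): k* = (0.09/0.095)^(1/0.51) ≈ 0.8994, y* = 0.8994^0.49 ≈ 0.9494, c* = (1−0.09)·0.9494 ≈ 0.8639.
At the golden rule the marginal product of capital equals n+g+δ: 0.49·k^(0.49−1) = 0.095. Solving, k_gold = (0.49/0.095)^(1/0.51) ≈ 24.9462.
y_gold = 24.9462^0.49 ≈ 4.8365, c_gold = y_gold − 0.095·k_gold ≈ 2.4666.
Gain: Δc = 2.4666 − 0.8639 ≈ 1.6027.

Δc ≈ 1.6027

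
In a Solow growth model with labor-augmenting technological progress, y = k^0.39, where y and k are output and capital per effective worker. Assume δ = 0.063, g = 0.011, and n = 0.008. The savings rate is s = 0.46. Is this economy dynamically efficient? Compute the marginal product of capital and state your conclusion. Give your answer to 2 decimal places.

dynamically inefficient; MPK ≈ 0.07

Capital per effective worker breaks even when investment replaces (n + g + δ)·k; here n + g + δ = 0.082.
Steady-state k*: s·k^0.39 = 0.082·k gives k* = (0.46/0.082)^(1/0.61) ≈ 16.8957.
MPK = 0.39·16.8957^(-0.61) ≈ 0.0695.
MPK < n+g+δ = 0.082, so the economy is dynamically inefficient (over-saving).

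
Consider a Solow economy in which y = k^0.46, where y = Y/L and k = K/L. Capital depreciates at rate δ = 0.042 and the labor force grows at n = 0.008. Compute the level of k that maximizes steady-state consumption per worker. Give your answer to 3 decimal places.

The effective depreciation rate is n + δ = 0.008 + 0.042 = 0.05.
Setting f'(k) = n+δ gives 0.46·k^(0.46−1) = 0.05, hence k_gold = (0.46/0.05)^(1/0.54) ≈ 60.9245.

k_gold ≈ 60.925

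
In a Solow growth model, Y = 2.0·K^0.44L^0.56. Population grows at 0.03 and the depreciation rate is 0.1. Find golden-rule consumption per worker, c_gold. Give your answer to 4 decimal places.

c_gold ≈ 5.0325

Capital per worker breaks even when investment replaces (n + δ)·k; here n + δ = 0.13.
At the golden rule the marginal product of capital equals n+δ: 0.44·2.0·k^(0.44−1) = 0.13. Solving, k_gold = (0.44·2.0/0.13)^(1/0.56) ≈ 30.4163.
y_gold = 2.0·30.4163^0.44 ≈ 8.9866.
c_gold = y_gold − (n+δ)·k_gold = 8.9866 − 0.13·30.4163 ≈ 5.0325.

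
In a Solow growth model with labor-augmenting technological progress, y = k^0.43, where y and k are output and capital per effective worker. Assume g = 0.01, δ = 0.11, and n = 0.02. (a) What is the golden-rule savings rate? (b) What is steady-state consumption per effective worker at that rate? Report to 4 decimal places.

(a) s_gold = 0.4300; (b) c_gold ≈ 1.3290

The effective depreciation rate is n + g + δ = 0.02 + 0.01 + 0.11 = 0.14.
For Cobb-Douglas, s_gold equals capital's share: s_gold = 0.43.
Maximizing c = f(k) − (n+g+δ)·k gives f'(k) = n+g+δ, i.e. 0.43·k^(0.43−1) = 0.14, so k_gold = (0.43/0.14)^(1/0.57) ≈ 7.1612.
y_gold = 7.1612^0.43 ≈ 2.3315; c_gold = (1−0.43)·y_gold ≈ 1.3290.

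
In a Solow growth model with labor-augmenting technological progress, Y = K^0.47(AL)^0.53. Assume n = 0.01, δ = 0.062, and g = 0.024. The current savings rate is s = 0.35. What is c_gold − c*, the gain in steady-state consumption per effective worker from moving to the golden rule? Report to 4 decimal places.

Δc ≈ 0.1208

The effective depreciation rate is n + g + δ = 0.01 + 0.024 + 0.062 = 0.096.
Current steady state (s = 0.35): k* = (0.35/0.096)^(1/0.53) ≈ 11.4814, y* = 11.4814^0.47 ≈ 3.1492, c* = (1−0.35)·3.1492 ≈ 2.0470.
Setting f'(k) = n+g+δ gives 0.47·k^(0.47−1) = 0.096, hence k_gold = (0.47/0.096)^(1/0.53) ≈ 20.0244.
y_gold = 20.0244^0.47 ≈ 4.0901, c_gold = y_gold − 0.096·k_gold ≈ 2.1677.
Gain: Δc = 2.1677 − 2.0470 ≈ 0.1208.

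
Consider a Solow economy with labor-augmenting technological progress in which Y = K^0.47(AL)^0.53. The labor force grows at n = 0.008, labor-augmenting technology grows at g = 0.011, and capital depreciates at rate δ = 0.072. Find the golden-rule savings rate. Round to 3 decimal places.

n + g + δ = 0.008 + 0.011 + 0.072 = 0.091.
At the golden rule MPK = n+g+δ, and in any Cobb-Douglas steady state s = (n+g+δ)·k/y = MPK·k/y = capital's share 0.47.

s_gold = 0.470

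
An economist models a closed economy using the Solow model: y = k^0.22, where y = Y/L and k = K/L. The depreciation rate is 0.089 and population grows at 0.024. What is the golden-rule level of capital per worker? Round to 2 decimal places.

k_gold ≈ 2.35

The effective depreciation rate is n + δ = 0.024 + 0.089 = 0.113.
Maximizing c = f(k) − (n+δ)·k gives f'(k) = n+δ, i.e. 0.22·k^(0.22−1) = 0.113, so k_gold = (0.22/0.113)^(1/0.78) ≈ 2.3494.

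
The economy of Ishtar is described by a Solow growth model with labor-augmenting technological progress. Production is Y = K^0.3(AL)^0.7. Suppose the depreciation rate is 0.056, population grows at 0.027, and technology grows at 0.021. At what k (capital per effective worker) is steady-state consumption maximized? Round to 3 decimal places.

k_gold ≈ 4.542

Capital per effective worker breaks even when investment replaces (n + g + δ)·k; here n + g + δ = 0.104.
At the golden rule the marginal product of capital equals n+g+δ: 0.3·k^(0.3−1) = 0.104. Solving, k_gold = (0.3/0.104)^(1/0.7) ≈ 4.5422.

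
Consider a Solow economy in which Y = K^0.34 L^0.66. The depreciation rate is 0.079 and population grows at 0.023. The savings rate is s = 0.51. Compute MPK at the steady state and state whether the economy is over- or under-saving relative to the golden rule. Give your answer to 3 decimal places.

over-saving; MPK ≈ 0.068

n + δ = 0.023 + 0.079 = 0.102.
Steady-state k*: s·k^0.34 = 0.102·k gives k* = (0.51/0.102)^(1/0.66) ≈ 11.4563.
MPK = 0.34·11.4563^(-0.66) ≈ 0.0680.
MPK < n+δ = 0.102, so the economy is dynamically inefficient (over-saving).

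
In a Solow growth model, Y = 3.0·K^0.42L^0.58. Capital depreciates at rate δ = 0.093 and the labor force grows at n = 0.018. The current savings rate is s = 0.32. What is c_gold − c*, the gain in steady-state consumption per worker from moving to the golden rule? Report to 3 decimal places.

Capital per worker breaks even when investment replaces (n + δ)·k; here n + δ = 0.111.
Current steady state (s = 0.32): k* = (0.32·3.0/0.111)^(1/0.58) ≈ 41.2504, y* = 3.0·41.2504^0.42 ≈ 14.3087, c* = (1−0.32)·14.3087 ≈ 9.7299.
Maximizing c = f(k) − (n+δ)·k gives f'(k) = n+δ, i.e. 0.42·3.0·k^(0.42−1) = 0.111, so k_gold = (0.42·3.0/0.111)^(1/0.58) ≈ 65.9246.
y_gold = 3.0·65.9246^0.42 ≈ 17.4229, c_gold = y_gold − 0.111·k_gold ≈ 10.1053.
Gain: Δc = 10.1053 − 9.7299 ≈ 0.3754.

Δc ≈ 0.375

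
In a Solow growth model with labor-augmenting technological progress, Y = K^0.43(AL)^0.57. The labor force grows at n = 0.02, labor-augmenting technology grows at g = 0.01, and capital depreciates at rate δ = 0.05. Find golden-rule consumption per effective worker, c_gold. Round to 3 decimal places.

c_gold ≈ 2.027

Break-even investment rate: n + g + δ = 0.02 + 0.01 + 0.05 = 0.08.
Golden rule sets MPK = n+g+δ: 0.43·k^(0.43−1) = 0.08, so k_gold = (0.43/0.08)^(1/0.57) ≈ 19.1146.
y_gold = 19.1146^0.43 ≈ 3.5562.
c_gold = y_gold − (n+g+δ)·k_gold = 3.5562 − 0.08·19.1146 ≈ 2.0270.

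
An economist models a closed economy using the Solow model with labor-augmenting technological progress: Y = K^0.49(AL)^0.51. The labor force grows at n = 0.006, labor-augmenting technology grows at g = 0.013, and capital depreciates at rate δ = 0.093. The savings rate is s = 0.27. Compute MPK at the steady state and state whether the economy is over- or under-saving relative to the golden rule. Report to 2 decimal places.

Capital per effective worker breaks even when investment replaces (n + g + δ)·k; here n + g + δ = 0.112.
Steady-state k*: s·k^0.49 = 0.112·k gives k* = (0.27/0.112)^(1/0.51) ≈ 5.6144.
MPK = 0.49·5.6144^(-0.51) ≈ 0.2033.
MPK > n+g+δ = 0.112, so the economy is dynamically efficient (under-saving).

under-saving; MPK ≈ 0.20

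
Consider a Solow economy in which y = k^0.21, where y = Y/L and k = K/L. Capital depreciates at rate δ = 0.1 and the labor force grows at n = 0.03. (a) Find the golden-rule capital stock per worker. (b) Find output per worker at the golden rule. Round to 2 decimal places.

(a) k_gold ≈ 1.84; (b) y_gold ≈ 1.14

Break-even investment rate: n + δ = 0.03 + 0.1 = 0.13.
Golden rule sets MPK = n+δ: 0.21·k^(0.21−1) = 0.13, so k_gold = (0.21/0.13)^(1/0.79) ≈ 1.8350.
y_gold = 1.8350^0.21 ≈ 1.1360.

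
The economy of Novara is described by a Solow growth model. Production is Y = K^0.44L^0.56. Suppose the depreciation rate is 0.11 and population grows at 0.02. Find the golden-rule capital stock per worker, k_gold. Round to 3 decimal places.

The effective depreciation rate is n + δ = 0.02 + 0.11 = 0.13.
Golden rule sets MPK = n+δ: 0.44·k^(0.44−1) = 0.13, so k_gold = (0.44/0.13)^(1/0.56) ≈ 8.8217.

k_gold ≈ 8.822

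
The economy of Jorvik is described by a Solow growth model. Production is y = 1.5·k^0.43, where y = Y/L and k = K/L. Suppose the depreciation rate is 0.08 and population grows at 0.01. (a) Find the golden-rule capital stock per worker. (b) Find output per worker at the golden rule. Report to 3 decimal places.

Capital per worker breaks even when investment replaces (n + δ)·k; here n + δ = 0.09.
Setting f'(k) = n+δ gives 0.43·1.5·k^(0.43−1) = 0.09, hence k_gold = (0.43·1.5/0.09)^(1/0.57) ≈ 31.6633.
y_gold = 1.5·31.6633^0.43 ≈ 6.6272.

(a) k_gold ≈ 31.663; (b) y_gold ≈ 6.627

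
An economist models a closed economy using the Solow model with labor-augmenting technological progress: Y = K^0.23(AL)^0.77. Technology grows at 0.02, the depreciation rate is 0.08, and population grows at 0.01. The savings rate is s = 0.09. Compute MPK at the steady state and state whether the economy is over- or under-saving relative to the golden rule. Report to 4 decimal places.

under-saving; MPK ≈ 0.2811

n + g + δ = 0.01 + 0.02 + 0.08 = 0.11.
Steady-state k*: s·k^0.23 = 0.11·k gives k* = (0.09/0.11)^(1/0.77) ≈ 0.7706.
MPK = 0.23·0.7706^(-0.77) ≈ 0.2811.
MPK > n+g+δ = 0.11, so the economy is dynamically efficient (under-saving).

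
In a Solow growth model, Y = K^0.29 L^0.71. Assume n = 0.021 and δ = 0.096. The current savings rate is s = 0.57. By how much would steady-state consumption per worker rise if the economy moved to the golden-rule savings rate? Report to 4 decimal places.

Δc ≈ 0.2076

Break-even investment rate: n + δ = 0.021 + 0.096 = 0.117.
Current steady state (s = 0.57): k* = (0.57/0.117)^(1/0.71) ≈ 9.3020, y* = 9.3020^0.29 ≈ 1.9094, c* = (1−0.57)·1.9094 ≈ 0.8210.
Setting f'(k) = n+δ gives 0.29·k^(0.29−1) = 0.117, hence k_gold = (0.29/0.117)^(1/0.71) ≈ 3.5911.
y_gold = 3.5911^0.29 ≈ 1.4488, c_gold = y_gold − 0.117·k_gold ≈ 1.0287.
Gain: Δc = 1.0287 − 0.8210 ≈ 0.2076.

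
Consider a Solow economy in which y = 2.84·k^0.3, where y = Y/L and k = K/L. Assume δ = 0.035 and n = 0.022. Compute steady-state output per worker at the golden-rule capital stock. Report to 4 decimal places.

Capital per worker breaks even when investment replaces (n + δ)·k; here n + δ = 0.057.
Golden rule sets MPK = n+δ: 0.3·2.84·k^(0.3−1) = 0.057, so k_gold = (0.3·2.84/0.057)^(1/0.7) ≈ 47.6376.
Output: y_gold = 2.84·k_gold^0.3 = 2.84·47.6376^0.3 ≈ 9.0511.

y_gold ≈ 9.0511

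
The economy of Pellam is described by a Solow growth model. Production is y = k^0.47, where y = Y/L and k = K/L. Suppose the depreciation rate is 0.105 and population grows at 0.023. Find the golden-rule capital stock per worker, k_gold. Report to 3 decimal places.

k_gold ≈ 11.637

The effective depreciation rate is n + δ = 0.023 + 0.105 = 0.128.
Setting f'(k) = n+δ gives 0.47·k^(0.47−1) = 0.128, hence k_gold = (0.47/0.128)^(1/0.53) ≈ 11.6366.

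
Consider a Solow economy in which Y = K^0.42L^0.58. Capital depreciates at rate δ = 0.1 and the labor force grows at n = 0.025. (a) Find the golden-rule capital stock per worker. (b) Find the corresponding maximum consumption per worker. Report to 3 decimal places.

The effective depreciation rate is n + δ = 0.025 + 0.1 = 0.125.
At the golden rule the marginal product of capital equals n+δ: 0.42·k^(0.42−1) = 0.125. Solving, k_gold = (0.42/0.125)^(1/0.58) ≈ 8.0813.
y_gold = 8.0813^0.42 ≈ 2.4052; c_gold = y_gold − 0.125·k_gold ≈ 1.3950.

(a) k_gold ≈ 8.081; (b) c_gold ≈ 1.395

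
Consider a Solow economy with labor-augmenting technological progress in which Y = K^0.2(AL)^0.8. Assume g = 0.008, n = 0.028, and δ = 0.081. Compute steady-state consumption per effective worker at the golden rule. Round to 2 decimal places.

Capital per effective worker breaks even when investment replaces (n + g + δ)·k; here n + g + δ = 0.117.
Setting f'(k) = n+g+δ gives 0.2·k^(0.2−1) = 0.117, hence k_gold = (0.2/0.117)^(1/0.8) ≈ 1.9546.
y_gold = 1.9546^0.2 ≈ 1.1434.
c_gold = y_gold − (n+g+δ)·k_gold = 1.1434 − 0.117·1.9546 ≈ 0.9147.

c_gold ≈ 0.91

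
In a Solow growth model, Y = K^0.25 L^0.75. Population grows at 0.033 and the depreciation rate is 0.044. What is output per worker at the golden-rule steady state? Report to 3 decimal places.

The effective depreciation rate is n + δ = 0.033 + 0.044 = 0.077.
Setting f'(k) = n+δ gives 0.25·k^(0.25−1) = 0.077, hence k_gold = (0.25/0.077)^(1/0.75) ≈ 4.8076.
Output: y_gold = k_gold^0.25 = 4.8076^0.25 ≈ 1.4808.

y_gold ≈ 1.481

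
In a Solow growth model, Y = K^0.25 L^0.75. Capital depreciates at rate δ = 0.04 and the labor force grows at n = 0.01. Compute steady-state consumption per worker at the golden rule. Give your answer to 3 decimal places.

Capital per worker breaks even when investment replaces (n + δ)·k; here n + δ = 0.05.
Maximizing c = f(k) − (n+δ)·k gives f'(k) = n+δ, i.e. 0.25·k^(0.25−1) = 0.05, so k_gold = (0.25/0.05)^(1/0.75) ≈ 8.5499.
y_gold = 8.5499^0.25 ≈ 1.7100.
c_gold = y_gold − (n+δ)·k_gold = 1.7100 − 0.05·8.5499 ≈ 1.2825.

c_gold ≈ 1.282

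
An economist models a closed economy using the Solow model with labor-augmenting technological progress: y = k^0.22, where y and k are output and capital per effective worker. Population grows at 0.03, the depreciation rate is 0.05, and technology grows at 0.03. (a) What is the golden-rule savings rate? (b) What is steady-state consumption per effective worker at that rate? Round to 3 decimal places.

(a) s_gold = 0.220; (b) c_gold ≈ 0.948

Break-even investment rate: n + g + δ = 0.03 + 0.03 + 0.05 = 0.11.
For Cobb-Douglas, s_gold equals capital's share: s_gold = 0.22.
Maximizing c = f(k) − (n+g+δ)·k gives f'(k) = n+g+δ, i.e. 0.22·k^(0.22−1) = 0.11, so k_gold = (0.22/0.11)^(1/0.78) ≈ 2.4318.
y_gold = 2.4318^0.22 ≈ 1.2159; c_gold = (1−0.22)·y_gold ≈ 0.9484.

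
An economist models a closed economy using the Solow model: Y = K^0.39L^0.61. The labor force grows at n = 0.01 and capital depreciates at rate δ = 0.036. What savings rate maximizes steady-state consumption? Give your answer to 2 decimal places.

s_gold = 0.39

Break-even investment rate: n + δ = 0.01 + 0.036 = 0.046.
At the golden rule MPK = n+δ, and in any Cobb-Douglas steady state s = (n+δ)·k/y = MPK·k/y = capital's share 0.39.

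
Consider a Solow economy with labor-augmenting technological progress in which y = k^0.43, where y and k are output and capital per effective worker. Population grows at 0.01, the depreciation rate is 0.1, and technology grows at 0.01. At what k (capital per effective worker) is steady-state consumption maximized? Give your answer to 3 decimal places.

k_gold ≈ 9.385

n + g + δ = 0.01 + 0.01 + 0.1 = 0.12.
Maximizing c = f(k) − (n+g+δ)·k gives f'(k) = n+g+δ, i.e. 0.43·k^(0.43−1) = 0.12, so k_gold = (0.43/0.12)^(1/0.57) ≈ 9.3850.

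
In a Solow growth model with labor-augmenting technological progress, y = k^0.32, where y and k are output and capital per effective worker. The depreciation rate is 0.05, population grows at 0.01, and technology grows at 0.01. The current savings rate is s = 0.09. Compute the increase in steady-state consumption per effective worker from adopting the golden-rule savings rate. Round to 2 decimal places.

Δc ≈ 0.37

Capital per effective worker breaks even when investment replaces (n + g + δ)·k; here n + g + δ = 0.07.
Current steady state (s = 0.09): k* = (0.09/0.07)^(1/0.68) ≈ 1.4471, y* = 1.4471^0.32 ≈ 1.1255, c* = (1−0.09)·1.1255 ≈ 1.0242.
At the golden rule the marginal product of capital equals n+g+δ: 0.32·k^(0.32−1) = 0.07. Solving, k_gold = (0.32/0.07)^(1/0.68) ≈ 9.3468.
y_gold = 9.3468^0.32 ≈ 2.0446, c_gold = y_gold − 0.07·k_gold ≈ 1.3903.
Gain: Δc = 1.3903 − 1.0242 ≈ 0.3661.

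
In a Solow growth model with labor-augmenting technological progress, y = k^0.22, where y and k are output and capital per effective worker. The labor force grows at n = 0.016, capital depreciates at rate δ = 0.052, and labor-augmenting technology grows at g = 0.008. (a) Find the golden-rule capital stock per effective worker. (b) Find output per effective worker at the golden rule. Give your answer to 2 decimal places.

(a) k_gold ≈ 3.91; (b) y_gold ≈ 1.35

Break-even investment rate: n + g + δ = 0.016 + 0.008 + 0.052 = 0.076.
Golden rule sets MPK = n+g+δ: 0.22·k^(0.22−1) = 0.076, so k_gold = (0.22/0.076)^(1/0.78) ≈ 3.9067.
y_gold = 3.9067^0.22 ≈ 1.3496.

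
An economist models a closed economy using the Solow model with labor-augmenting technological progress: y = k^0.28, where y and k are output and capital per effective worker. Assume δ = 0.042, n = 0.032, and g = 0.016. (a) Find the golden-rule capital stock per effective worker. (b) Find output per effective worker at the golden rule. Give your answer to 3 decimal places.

Capital per effective worker breaks even when investment replaces (n + g + δ)·k; here n + g + δ = 0.09.
Maximizing c = f(k) − (n+g+δ)·k gives f'(k) = n+g+δ, i.e. 0.28·k^(0.28−1) = 0.09, so k_gold = (0.28/0.09)^(1/0.72) ≈ 4.8373.
y_gold = 4.8373^0.28 ≈ 1.5549.

(a) k_gold ≈ 4.837; (b) y_gold ≈ 1.555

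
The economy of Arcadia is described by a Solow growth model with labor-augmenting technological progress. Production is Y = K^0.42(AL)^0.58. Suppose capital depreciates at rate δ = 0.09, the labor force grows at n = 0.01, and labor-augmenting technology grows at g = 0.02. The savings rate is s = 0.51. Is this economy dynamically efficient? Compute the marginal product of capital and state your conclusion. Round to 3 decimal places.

The effective depreciation rate is n + g + δ = 0.01 + 0.02 + 0.09 = 0.12.
Steady-state k*: s·k^0.42 = 0.12·k gives k* = (0.51/0.12)^(1/0.58) ≈ 12.1180.
MPK = 0.42·12.1180^(-0.58) ≈ 0.0988.
MPK < n+g+δ = 0.12, so the economy is dynamically inefficient (over-saving).

dynamically inefficient; MPK ≈ 0.099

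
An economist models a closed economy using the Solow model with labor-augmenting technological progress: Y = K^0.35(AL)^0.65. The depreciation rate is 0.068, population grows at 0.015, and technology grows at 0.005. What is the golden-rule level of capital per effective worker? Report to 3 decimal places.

k_gold ≈ 8.364

n + g + δ = 0.015 + 0.005 + 0.068 = 0.088.
Maximizing c = f(k) − (n+g+δ)·k gives f'(k) = n+g+δ, i.e. 0.35·k^(0.35−1) = 0.088, so k_gold = (0.35/0.088)^(1/0.65) ≈ 8.3645.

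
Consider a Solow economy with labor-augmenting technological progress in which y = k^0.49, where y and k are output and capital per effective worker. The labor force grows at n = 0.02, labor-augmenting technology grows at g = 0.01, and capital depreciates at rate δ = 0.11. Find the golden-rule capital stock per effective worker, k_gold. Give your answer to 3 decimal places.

Capital per effective worker breaks even when investment replaces (n + g + δ)·k; here n + g + δ = 0.14.
Maximizing c = f(k) − (n+g+δ)·k gives f'(k) = n+g+δ, i.e. 0.49·k^(0.49−1) = 0.14, so k_gold = (0.49/0.14)^(1/0.51) ≈ 11.6627.

k_gold ≈ 11.663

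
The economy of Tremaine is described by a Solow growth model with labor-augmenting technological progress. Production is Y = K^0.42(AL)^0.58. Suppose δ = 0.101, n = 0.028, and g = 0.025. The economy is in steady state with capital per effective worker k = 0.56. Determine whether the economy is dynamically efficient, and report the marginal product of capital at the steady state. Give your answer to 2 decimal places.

dynamically efficient; MPK ≈ 0.59

Capital per effective worker breaks even when investment replaces (n + g + δ)·k; here n + g + δ = 0.154.
MPK = 0.42·k^(0.42−1) = 0.42·0.56^(-0.58) ≈ 0.5879.
MPK > 0.154, so the economy is dynamically efficient (under-saving).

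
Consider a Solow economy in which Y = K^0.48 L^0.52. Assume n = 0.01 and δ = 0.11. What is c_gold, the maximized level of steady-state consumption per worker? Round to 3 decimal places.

n + δ = 0.01 + 0.11 = 0.12.
Golden rule sets MPK = n+δ: 0.48·k^(0.48−1) = 0.12, so k_gold = (0.48/0.12)^(1/0.52) ≈ 14.3816.
y_gold = 14.3816^0.48 ≈ 3.5954.
c_gold = y_gold − (n+δ)·k_gold = 3.5954 − 0.12·14.3816 ≈ 1.8696.

c_gold ≈ 1.870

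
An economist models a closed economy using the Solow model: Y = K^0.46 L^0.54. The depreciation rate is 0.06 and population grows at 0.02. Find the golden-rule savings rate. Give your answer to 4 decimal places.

s_gold = 0.4600

Capital per worker breaks even when investment replaces (n + δ)·k; here n + δ = 0.08.
At the golden rule MPK = n+δ, and in any Cobb-Douglas steady state s = (n+δ)·k/y = MPK·k/y = capital's share 0.46.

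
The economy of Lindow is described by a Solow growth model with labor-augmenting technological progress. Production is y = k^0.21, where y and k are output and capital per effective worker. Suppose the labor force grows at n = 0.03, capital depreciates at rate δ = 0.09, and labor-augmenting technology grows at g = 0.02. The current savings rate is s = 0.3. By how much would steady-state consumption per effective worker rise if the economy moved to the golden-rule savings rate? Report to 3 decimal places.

Δc ≈ 0.023

n + g + δ = 0.03 + 0.02 + 0.09 = 0.14.
Current steady state (s = 0.3): k* = (0.3/0.14)^(1/0.79) ≈ 2.6241, y* = 2.6241^0.21 ≈ 1.2246, c* = (1−0.3)·1.2246 ≈ 0.8572.
Maximizing c = f(k) − (n+g+δ)·k gives f'(k) = n+g+δ, i.e. 0.21·k^(0.21−1) = 0.14, so k_gold = (0.21/0.14)^(1/0.79) ≈ 1.6707.
y_gold = 1.6707^0.21 ≈ 1.1138, c_gold = y_gold − 0.14·k_gold ≈ 0.8799.
Gain: Δc = 0.8799 − 0.8572 ≈ 0.0227.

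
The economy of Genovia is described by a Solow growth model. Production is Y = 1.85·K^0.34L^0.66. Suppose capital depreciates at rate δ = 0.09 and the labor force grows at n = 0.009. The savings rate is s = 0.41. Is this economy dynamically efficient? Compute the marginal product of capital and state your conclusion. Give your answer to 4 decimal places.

n + δ = 0.009 + 0.09 = 0.099.
Steady-state k*: s·A·k^0.34 = 0.099·k gives k* = (0.41·1.85/0.099)^(1/0.66) ≈ 21.8715.
MPK = 0.34·1.85·21.8715^(-0.66) ≈ 0.0821.
MPK < n+δ = 0.099, so the economy is dynamically inefficient (over-saving).

dynamically inefficient; MPK ≈ 0.0821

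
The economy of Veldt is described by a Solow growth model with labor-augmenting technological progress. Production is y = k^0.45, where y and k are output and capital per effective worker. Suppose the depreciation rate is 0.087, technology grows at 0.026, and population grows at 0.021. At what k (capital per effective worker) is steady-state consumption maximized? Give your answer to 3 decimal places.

Break-even investment rate: n + g + δ = 0.021 + 0.026 + 0.087 = 0.134.
Golden rule sets MPK = n+g+δ: 0.45·k^(0.45−1) = 0.134, so k_gold = (0.45/0.134)^(1/0.55) ≈ 9.0481.

k_gold ≈ 9.048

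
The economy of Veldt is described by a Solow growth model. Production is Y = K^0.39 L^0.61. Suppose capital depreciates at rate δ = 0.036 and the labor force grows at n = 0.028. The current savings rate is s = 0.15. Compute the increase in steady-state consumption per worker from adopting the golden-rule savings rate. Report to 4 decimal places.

Δc ≈ 0.4718

n + δ = 0.028 + 0.036 = 0.064.
Current steady state (s = 0.15): k* = (0.15/0.064)^(1/0.61) ≈ 4.0403, y* = 4.0403^0.39 ≈ 1.7239, c* = (1−0.15)·1.7239 ≈ 1.4653.
Setting f'(k) = n+δ gives 0.39·k^(0.39−1) = 0.064, hence k_gold = (0.39/0.064)^(1/0.61) ≈ 19.3507.
y_gold = 19.3507^0.39 ≈ 3.1755, c_gold = y_gold − 0.064·k_gold ≈ 1.9371.
Gain: Δc = 1.9371 − 1.4653 ≈ 0.4718.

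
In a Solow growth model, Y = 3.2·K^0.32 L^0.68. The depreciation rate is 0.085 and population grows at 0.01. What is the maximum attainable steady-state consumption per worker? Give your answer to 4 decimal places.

c_gold ≈ 6.6616

Capital per worker breaks even when investment replaces (n + δ)·k; here n + δ = 0.095.
Maximizing c = f(k) − (n+δ)·k gives f'(k) = n+δ, i.e. 0.32·3.2·k^(0.32−1) = 0.095, so k_gold = (0.32·3.2/0.095)^(1/0.68) ≈ 32.9985.
y_gold = 3.2·32.9985^0.32 ≈ 9.7964.
c_gold = y_gold − (n+δ)·k_gold = 9.7964 − 0.095·32.9985 ≈ 6.6616.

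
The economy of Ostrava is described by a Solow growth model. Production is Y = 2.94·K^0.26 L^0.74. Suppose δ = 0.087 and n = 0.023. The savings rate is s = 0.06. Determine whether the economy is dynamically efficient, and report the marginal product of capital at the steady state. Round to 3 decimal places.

Capital per worker breaks even when investment replaces (n + δ)·k; here n + δ = 0.11.
Steady-state k*: s·A·k^0.26 = 0.11·k gives k* = (0.06·2.94/0.11)^(1/0.74) ≈ 1.8931.
MPK = 0.26·2.94·1.8931^(-0.74) ≈ 0.4767.
MPK > n+δ = 0.11, so the economy is dynamically efficient (under-saving).

dynamically efficient; MPK ≈ 0.477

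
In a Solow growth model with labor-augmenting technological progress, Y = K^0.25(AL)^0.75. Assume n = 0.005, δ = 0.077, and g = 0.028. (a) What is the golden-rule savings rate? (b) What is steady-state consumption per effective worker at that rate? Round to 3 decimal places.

(a) s_gold = 0.250; (b) c_gold ≈ 0.986

Capital per effective worker breaks even when investment replaces (n + g + δ)·k; here n + g + δ = 0.11.
For Cobb-Douglas, s_gold equals capital's share: s_gold = 0.25.
Golden rule sets MPK = n+g+δ: 0.25·k^(0.25−1) = 0.11, so k_gold = (0.25/0.11)^(1/0.75) ≈ 2.9881.
y_gold = 2.9881^0.25 ≈ 1.3148; c_gold = (1−0.25)·y_gold ≈ 0.9861.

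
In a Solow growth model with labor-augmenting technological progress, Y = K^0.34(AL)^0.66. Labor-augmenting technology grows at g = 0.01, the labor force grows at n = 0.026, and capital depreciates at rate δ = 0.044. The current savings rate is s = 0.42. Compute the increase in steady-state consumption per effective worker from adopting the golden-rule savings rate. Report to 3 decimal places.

Δc ≈ 0.028

Break-even investment rate: n + g + δ = 0.026 + 0.01 + 0.044 = 0.08.
Current steady state (s = 0.42): k* = (0.42/0.08)^(1/0.66) ≈ 12.3353, y* = 12.3353^0.34 ≈ 2.3496, c* = (1−0.42)·2.3496 ≈ 1.3628.
Golden rule sets MPK = n+g+δ: 0.34·k^(0.34−1) = 0.08, so k_gold = (0.34/0.08)^(1/0.66) ≈ 8.9558.
y_gold = 8.9558^0.34 ≈ 2.1072, c_gold = y_gold − 0.08·k_gold ≈ 1.3908.
Gain: Δc = 1.3908 − 1.3628 ≈ 0.0280.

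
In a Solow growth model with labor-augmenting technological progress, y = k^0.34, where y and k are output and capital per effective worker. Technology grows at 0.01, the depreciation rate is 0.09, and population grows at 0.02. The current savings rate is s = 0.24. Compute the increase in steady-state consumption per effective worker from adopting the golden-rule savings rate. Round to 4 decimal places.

Δc ≈ 0.0425

The effective depreciation rate is n + g + δ = 0.02 + 0.01 + 0.09 = 0.12.
Current steady state (s = 0.24): k* = (0.24/0.12)^(1/0.66) ≈ 2.8583, y* = 2.8583^0.34 ≈ 1.4291, c* = (1−0.24)·1.4291 ≈ 1.0861.
Golden rule sets MPK = n+g+δ: 0.34·k^(0.34−1) = 0.12, so k_gold = (0.34/0.12)^(1/0.66) ≈ 4.8451.
y_gold = 4.8451^0.34 ≈ 1.7100, c_gold = y_gold − 0.12·k_gold ≈ 1.1286.
Gain: Δc = 1.1286 − 1.0861 ≈ 0.0425.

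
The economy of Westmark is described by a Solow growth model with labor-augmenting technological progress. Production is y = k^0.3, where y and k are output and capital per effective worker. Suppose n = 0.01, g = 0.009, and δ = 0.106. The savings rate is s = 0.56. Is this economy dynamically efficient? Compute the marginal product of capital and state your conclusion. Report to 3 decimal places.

dynamically inefficient; MPK ≈ 0.067

Capital per effective worker breaks even when investment replaces (n + g + δ)·k; here n + g + δ = 0.125.
Steady-state k*: s·k^0.3 = 0.125·k gives k* = (0.56/0.125)^(1/0.7) ≈ 8.5192.
MPK = 0.3·8.5192^(-0.7) ≈ 0.0670.
MPK < n+g+δ = 0.125, so the economy is dynamically inefficient (over-saving).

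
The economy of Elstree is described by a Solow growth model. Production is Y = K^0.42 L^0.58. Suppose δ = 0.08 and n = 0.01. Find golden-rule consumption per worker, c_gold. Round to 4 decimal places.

Capital per worker breaks even when investment replaces (n + δ)·k; here n + δ = 0.09.
At the golden rule the marginal product of capital equals n+δ: 0.42·k^(0.42−1) = 0.09. Solving, k_gold = (0.42/0.09)^(1/0.58) ≈ 14.2384.
y_gold = 14.2384^0.42 ≈ 3.0511.
c_gold = y_gold − (n+δ)·k_gold = 3.0511 − 0.09·14.2384 ≈ 1.7696.

c_gold ≈ 1.7696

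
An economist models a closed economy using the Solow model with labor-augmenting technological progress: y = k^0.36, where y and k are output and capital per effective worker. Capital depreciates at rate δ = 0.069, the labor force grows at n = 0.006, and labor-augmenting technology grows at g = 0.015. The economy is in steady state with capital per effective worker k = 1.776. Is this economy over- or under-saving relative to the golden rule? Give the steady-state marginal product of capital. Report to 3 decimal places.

Capital per effective worker breaks even when investment replaces (n + g + δ)·k; here n + g + δ = 0.09.
MPK = 0.36·k^(0.36−1) = 0.36·1.776^(-0.64) ≈ 0.2493.
MPK > 0.09, so the economy is dynamically efficient (under-saving).

under-saving; MPK ≈ 0.249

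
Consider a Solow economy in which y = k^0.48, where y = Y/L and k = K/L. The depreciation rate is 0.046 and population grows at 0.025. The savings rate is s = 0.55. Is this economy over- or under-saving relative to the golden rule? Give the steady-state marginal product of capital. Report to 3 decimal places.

over-saving; MPK ≈ 0.062

The effective depreciation rate is n + δ = 0.025 + 0.046 = 0.071.
Steady-state k*: s·k^0.48 = 0.071·k gives k* = (0.55/0.071)^(1/0.52) ≈ 51.2644.
MPK = 0.48·51.2644^(-0.52) ≈ 0.0620.
MPK < n+δ = 0.071, so the economy is dynamically inefficient (over-saving).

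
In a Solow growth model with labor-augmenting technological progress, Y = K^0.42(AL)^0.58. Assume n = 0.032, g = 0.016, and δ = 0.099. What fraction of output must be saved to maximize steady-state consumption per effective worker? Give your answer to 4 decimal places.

Capital per effective worker breaks even when investment replaces (n + g + δ)·k; here n + g + δ = 0.147.
At the golden rule MPK = n+g+δ, and in any Cobb-Douglas steady state s = (n+g+δ)·k/y = MPK·k/y = capital's share 0.42.

s_gold = 0.4200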